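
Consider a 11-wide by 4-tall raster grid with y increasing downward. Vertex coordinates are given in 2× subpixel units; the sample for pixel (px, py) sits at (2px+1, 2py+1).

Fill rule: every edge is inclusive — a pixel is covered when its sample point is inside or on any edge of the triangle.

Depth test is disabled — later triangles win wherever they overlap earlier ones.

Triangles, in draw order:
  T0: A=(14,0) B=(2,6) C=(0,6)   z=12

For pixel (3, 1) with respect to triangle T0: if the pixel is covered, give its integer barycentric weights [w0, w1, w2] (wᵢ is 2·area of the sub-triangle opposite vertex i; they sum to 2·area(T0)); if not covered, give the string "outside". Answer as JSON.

T0:
  2·area = 12
  edge (14, 0)→(2, 6): d=(-12,6) inclusive
  edge (2, 6)→(0, 6): d=(-2,0) inclusive
  edge (0, 6)→(14, 0): d=(14,-6) inclusive
    (3,1)@(7, 3): e=[6,6,0] → #  [on edge]
    (4,1)@(9, 3): e=[-6,6,12] → ·
    (1,2)@(3, 5): e=[6,2,4] → #
    (2,2)@(5, 5): e=[-6,2,16] → ·
    (3,2)@(7, 5): e=[-18,2,28] → ·
    (1,3)@(3, 7): e=[-18,-2,32] → ·
  covered (2 px):
    · · · · · · · · · · ·
    · · · # · · · · · · ·
    · # · · · · · · · · ·
    · · · · · · · · · · ·

Answer: [6,0,6]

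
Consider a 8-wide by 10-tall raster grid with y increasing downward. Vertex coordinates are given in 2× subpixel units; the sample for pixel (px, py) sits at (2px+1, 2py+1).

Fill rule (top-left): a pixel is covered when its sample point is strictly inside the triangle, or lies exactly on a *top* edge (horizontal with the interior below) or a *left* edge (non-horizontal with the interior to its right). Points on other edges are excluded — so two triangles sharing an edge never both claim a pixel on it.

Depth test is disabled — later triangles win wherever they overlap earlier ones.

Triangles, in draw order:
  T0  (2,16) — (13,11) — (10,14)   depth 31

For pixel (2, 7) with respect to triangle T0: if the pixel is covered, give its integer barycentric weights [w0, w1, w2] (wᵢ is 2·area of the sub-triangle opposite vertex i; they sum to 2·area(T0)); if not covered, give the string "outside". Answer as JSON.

T0:
  2·area = 18
  edge (2, 16)→(13, 11): d=(11,-5) top-left  bias=+0
  edge (13, 11)→(10, 14): d=(-3,3) right/bottom  bias=-1
  edge (10, 14)→(2, 16): d=(-8,2) right/bottom  bias=-1
    (7,4)@(15, 9): e=[-12,0,30] → ·  [on edge]
    (6,5)@(13, 11): e=[0,0,18] → ·  [on edge]
    (4,6)@(9, 13): e=[2,6,10] → #
    (5,6)@(11, 13): e=[12,0,6] → ·  [on edge]
    (2,7)@(5, 15): e=[4,12,2] → #
    (3,7)@(7, 15): e=[14,6,-2] → ·
    (4,7)@(9, 15): e=[24,0,-6] → ·  [on edge]
    (2,8)@(5, 17): e=[26,6,-14] → ·
    (3,8)@(7, 17): e=[36,0,-18] → ·  [on edge]
    (2,9)@(5, 19): e=[48,0,-30] → ·  [on edge]
  covered (2 px):
    · · · · · · · ·
    · · · · · · · ·
    · · · · · · · ·
    · · · · · · · ·
    · · · · · · · ·
    · · · · · · · ·
    · · · · # · · ·
    · · # · · · · ·
    · · · · · · · ·
    · · · · · · · ·

Answer: [12,2,4]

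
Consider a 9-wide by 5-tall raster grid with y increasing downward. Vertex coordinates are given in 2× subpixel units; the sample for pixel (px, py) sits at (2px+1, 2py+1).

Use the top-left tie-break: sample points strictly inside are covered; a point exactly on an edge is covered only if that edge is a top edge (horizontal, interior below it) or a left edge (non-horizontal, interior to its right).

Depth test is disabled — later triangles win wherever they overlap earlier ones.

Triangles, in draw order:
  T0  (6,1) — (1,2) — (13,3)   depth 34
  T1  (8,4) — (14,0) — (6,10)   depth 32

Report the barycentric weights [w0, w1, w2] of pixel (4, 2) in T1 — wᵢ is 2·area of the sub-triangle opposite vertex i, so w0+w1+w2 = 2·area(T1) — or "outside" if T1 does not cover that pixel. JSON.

T0:
  2·area = 17  (B↔C swapped to make it positive)
  edge (6, 1)→(13, 3): d=(7,2) right/bottom  bias=-1
  edge (13, 3)→(1, 2): d=(-12,-1) top-left  bias=+0
  edge (1, 2)→(6, 1): d=(5,-1) top-left  bias=+0
    (6,1)@(13, 3): e=[0,0,17] → ·  [on edge]
  covered (0 px):
    · · · · · · · · ·
    · · · · · · · · ·
    · · · · · · · · ·
    · · · · · · · · ·
    · · · · · · · · ·
T1:
  2·area = 28
  edge (8, 4)→(14, 0): d=(6,-4) top-left  bias=+0
  edge (14, 0)→(6, 10): d=(-8,10) right/bottom  bias=-1
  edge (6, 10)→(8, 4): d=(2,-6) top-left  bias=+0
    (4,0)@(9, 1): e=[-14,42,0] → ·  [on edge]
    (6,0)@(13, 1): e=[2,2,24] → #
    (7,0)@(15, 1): e=[10,-18,36] → ·
    (5,1)@(11, 3): e=[6,6,16] → #
    (6,1)@(13, 3): e=[14,-14,28] → ·
    (4,2)@(9, 5): e=[10,10,8] → #
    (5,2)@(11, 5): e=[18,-10,20] → ·
    (3,3)@(7, 7): e=[14,14,0] → #  [on edge]
    (4,3)@(9, 7): e=[22,-6,12] → ·
    (3,4)@(7, 9): e=[26,-2,4] → ·
  covered (4 px):
    · · · · · · # · ·
    · · · · · # · · ·
    · · · · # · · · ·
    · · · # · · · · ·
    · · · · · · · · ·

Result: [10,8,10]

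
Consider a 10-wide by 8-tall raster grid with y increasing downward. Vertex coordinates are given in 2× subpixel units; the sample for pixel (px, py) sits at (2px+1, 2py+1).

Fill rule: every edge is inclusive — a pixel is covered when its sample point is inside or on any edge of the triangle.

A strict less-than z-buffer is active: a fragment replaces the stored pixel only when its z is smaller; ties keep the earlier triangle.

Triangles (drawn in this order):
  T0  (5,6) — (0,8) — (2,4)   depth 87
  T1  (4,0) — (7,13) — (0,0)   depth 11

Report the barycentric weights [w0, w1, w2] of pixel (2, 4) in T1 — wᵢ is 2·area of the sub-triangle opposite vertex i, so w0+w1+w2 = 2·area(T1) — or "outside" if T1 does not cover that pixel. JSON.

T0:
  2·area = 16
  edge (5, 6)→(0, 8): d=(-5,2) inclusive
  edge (0, 8)→(2, 4): d=(2,-4) inclusive
  edge (2, 4)→(5, 6): d=(3,2) inclusive
    (1,2)@(3, 5): e=[9,6,1] → #
    (2,2)@(5, 5): e=[5,14,-3] → ·
    (0,3)@(1, 7): e=[3,2,11] → #
    (1,3)@(3, 7): e=[-1,10,7] → ·
    (0,4)@(1, 9): e=[-7,6,17] → ·
  covered (2 px):
    · · · · · · · · · ·
    · · · · · · · · · ·
    · # · · · · · · · ·
    # · · · · · · · · ·
    · · · · · · · · · ·
    · · · · · · · · · ·
    · · · · · · · · · ·
    · · · · · · · · · ·
T1:
  2·area = 52
  edge (4, 0)→(7, 13): d=(3,13) inclusive
  edge (7, 13)→(0, 0): d=(-7,-13) inclusive
  edge (0, 0)→(4, 0): d=(4,0) inclusive
    (0,0)@(1, 1): e=[42,6,4] → #
    (1,0)@(3, 1): e=[16,32,4] → #
    (2,0)@(5, 1): e=[-10,58,4] → ·
    (0,1)@(1, 3): e=[48,-8,12] → ·
    (1,1)@(3, 3): e=[22,18,12] → #
    (2,1)@(5, 3): e=[-4,44,12] → ·
    (1,2)@(3, 5): e=[28,4,20] → #
    (2,2)@(5, 5): e=[2,30,20] → #
    (3,2)@(7, 5): e=[-24,56,20] → ·
    (1,3)@(3, 7): e=[34,-10,28] → ·
    (2,3)@(5, 7): e=[8,16,28] → #
    (3,3)@(7, 7): e=[-18,42,28] → ·
    (3,6)@(7, 13): e=[0,0,52] → #  [on edge]
  covered (8 px):
    # # · · · · · · · ·
    · # · · · · · · · ·
    · # # · · · · · · ·
    · · # · · · · · · ·
    · · # · · · · · · ·
    · · · · · · · · · ·
    · · · # · · · · · ·
    · · · · · · · · · ·

Result: [2,36,14]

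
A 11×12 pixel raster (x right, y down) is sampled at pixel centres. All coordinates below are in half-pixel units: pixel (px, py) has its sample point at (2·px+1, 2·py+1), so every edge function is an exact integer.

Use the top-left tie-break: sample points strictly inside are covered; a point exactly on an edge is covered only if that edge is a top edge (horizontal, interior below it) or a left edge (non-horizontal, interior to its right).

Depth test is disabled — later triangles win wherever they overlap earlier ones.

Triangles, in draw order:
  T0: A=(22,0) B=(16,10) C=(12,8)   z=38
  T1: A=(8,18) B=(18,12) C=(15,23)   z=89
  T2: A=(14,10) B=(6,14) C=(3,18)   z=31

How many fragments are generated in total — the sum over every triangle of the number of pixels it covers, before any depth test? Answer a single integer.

T0:
  2·area = 52
  edge (22, 0)→(16, 10): d=(-6,10) right/bottom  bias=-1
  edge (16, 10)→(12, 8): d=(-4,-2) top-left  bias=+0
  edge (12, 8)→(22, 0): d=(10,-8) top-left  bias=+0
    (10,0)@(21, 1): e=[4,46,2] → #
    (9,1)@(19, 3): e=[12,34,6] → #
    (10,1)@(21, 3): e=[-8,38,22] → ·
    (8,2)@(17, 5): e=[20,22,10] → #
    (9,2)@(19, 5): e=[0,26,26] → ·  [on edge]
    (7,3)@(15, 7): e=[28,10,14] → #
    (9,3)@(19, 7): e=[-12,18,46] → ·
    (7,4)@(15, 9): e=[16,2,34] → #
    (8,4)@(17, 9): e=[-4,6,50] → ·
    (7,5)@(15, 11): e=[4,-6,54] → ·
    (6,7)@(13, 15): e=[0,-26,78] → ·  [on edge]
  covered (6 px):
    · · · · · · · · · · #
    · · · · · · · · · # ·
    · · · · · · · · # · ·
    · · · · · · · # # · ·
    · · · · · · · # · · ·
    · · · · · · · · · · ·
    · · · · · · · · · · ·
    · · · · · · · · · · ·
    · · · · · · · · · · ·
    · · · · · · · · · · ·
    · · · · · · · · · · ·
    · · · · · · · · · · ·
T1:
  2·area = 92
  edge (8, 18)→(18, 12): d=(10,-6) top-left  bias=+0
  edge (18, 12)→(15, 23): d=(-3,11) right/bottom  bias=-1
  edge (15, 23)→(8, 18): d=(-7,-5) top-left  bias=+0
    (10,0)@(21, 1): e=[-92,0,184] → ·  [on edge]
    (0,6)@(1, 13): e=[-92,184,0] → ·  [on edge]
    (8,6)@(17, 13): e=[4,8,80] → #
    (9,6)@(19, 13): e=[16,-14,90] → ·
    (6,7)@(13, 15): e=[0,46,46] → #  [on edge]
    (7,7)@(15, 15): e=[12,24,56] → #
    (9,7)@(19, 15): e=[36,-20,76] → ·
    (5,8)@(11, 17): e=[8,62,22] → #
    (8,8)@(17, 17): e=[44,-4,52] → ·
    (5,9)@(11, 19): e=[28,56,8] → #
    (8,9)@(17, 19): e=[64,-10,38] → ·
    (1,10)@(3, 21): e=[0,138,-46] → ·  [on edge]
    (7,11)@(15, 23): e=[92,0,0] → ·  [on edge]
  covered (12 px):
    · · · · · · · · · · ·
    · · · · · · · · · · ·
    · · · · · · · · · · ·
    · · · · · · · · · · ·
    · · · · · · · · · · ·
    · · · · · · · · · · ·
    · · · · · · · · # · ·
    · · · · · · # # # · ·
    · · · · · # # # · · ·
    · · · · · # # # · · ·
    · · · · · · # # · · ·
    · · · · · · · · · · ·
T2:
  2·area = 20  (B↔C swapped to make it positive)
  edge (14, 10)→(3, 18): d=(-11,8) right/bottom  bias=-1
  edge (3, 18)→(6, 14): d=(3,-4) top-left  bias=+0
  edge (6, 14)→(14, 10): d=(8,-4) top-left  bias=+0
    (4,6)@(9, 13): e=[7,9,4] → #
    (5,6)@(11, 13): e=[-9,17,12] → ·
    (3,7)@(7, 15): e=[1,7,12] → #
    (4,7)@(9, 15): e=[-15,15,20] → ·
    (3,8)@(7, 17): e=[-21,13,28] → ·
  covered (2 px):
    · · · · · · · · · · ·
    · · · · · · · · · · ·
    · · · · · · · · · · ·
    · · · · · · · · · · ·
    · · · · · · · · · · ·
    · · · · · · · · · · ·
    · · · · # · · · · · ·
    · · · # · · · · · · ·
    · · · · · · · · · · ·
    · · · · · · · · · · ·
    · · · · · · · · · · ·
    · · · · · · · · · · ·

Final: 20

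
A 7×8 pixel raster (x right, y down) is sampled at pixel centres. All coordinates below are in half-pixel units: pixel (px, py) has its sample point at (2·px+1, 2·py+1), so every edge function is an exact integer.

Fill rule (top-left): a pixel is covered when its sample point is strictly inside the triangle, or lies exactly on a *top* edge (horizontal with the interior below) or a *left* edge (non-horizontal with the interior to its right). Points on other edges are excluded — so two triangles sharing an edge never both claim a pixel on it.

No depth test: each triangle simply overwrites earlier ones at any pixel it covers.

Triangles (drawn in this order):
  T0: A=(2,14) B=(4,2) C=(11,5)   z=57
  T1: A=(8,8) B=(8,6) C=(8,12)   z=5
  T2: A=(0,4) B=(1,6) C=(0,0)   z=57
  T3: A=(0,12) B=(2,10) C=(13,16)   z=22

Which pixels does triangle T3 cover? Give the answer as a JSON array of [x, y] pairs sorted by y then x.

T0:
  2·area = 90
  edge (2, 14)→(4, 2): d=(2,-12) top-left  bias=+0
  edge (4, 2)→(11, 5): d=(7,3) right/bottom  bias=-1
  edge (11, 5)→(2, 14): d=(-9,9) right/bottom  bias=-1
    (2,1)@(5, 3): e=[14,4,72] → █
    (3,1)@(7, 3): e=[38,-2,54] → ·
    (6,1)@(13, 3): e=[110,-20,0] → ·  [on edge]
    (2,2)@(5, 5): e=[18,18,54] → █
    (3,2)@(7, 5): e=[42,12,36] → █
    (4,2)@(9, 5): e=[66,6,18] → █
    (5,2)@(11, 5): e=[90,0,0] → ·  [on edge]
    (2,3)@(5, 7): e=[22,32,36] → █
    (4,3)@(9, 7): e=[70,20,0] → ·  [on edge]
    (1,4)@(3, 9): e=[2,52,36] → █
    (3,4)@(7, 9): e=[50,40,0] → ·  [on edge]
    (1,5)@(3, 11): e=[6,66,18] → █
    (2,5)@(5, 11): e=[30,60,0] → ·  [on edge]
    (1,6)@(3, 13): e=[10,80,0] → ·  [on edge]
    (0,7)@(1, 15): e=[-10,100,0] → ·  [on edge]
  covered (9 px):
    · · · · · · ·
    · · █ · · · ·
    · · █ █ █ · ·
    · · █ █ · · ·
    · █ █ · · · ·
    · █ · · · · ·
    · · · · · · ·
    · · · · · · ·
T1:
  degenerate (2·area = 0) — covers nothing
T2:
  2·area = 4  (B↔C swapped to make it positive)
  edge (0, 4)→(0, 0): d=(0,-4) top-left  bias=+0
  edge (0, 0)→(1, 6): d=(1,6) right/bottom  bias=-1
  edge (1, 6)→(0, 4): d=(-1,-2) top-left  bias=+0
  covered (0 px):
    · · · · · · ·
    · · · · · · ·
    · · · · · · ·
    · · · · · · ·
    · · · · · · ·
    · · · · · · ·
    · · · · · · ·
    · · · · · · ·
T3:
  2·area = 34
  edge (0, 12)→(2, 10): d=(2,-2) top-left  bias=+0
  edge (2, 10)→(13, 16): d=(11,6) right/bottom  bias=-1
  edge (13, 16)→(0, 12): d=(-13,-4) top-left  bias=+0
    (5,0)@(11, 1): e=[0,-153,187] → ·  [on edge]
    (4,1)@(9, 3): e=[0,-119,153] → ·  [on edge]
    (3,2)@(7, 5): e=[0,-85,119] → ·  [on edge]
    (2,3)@(5, 7): e=[0,-51,85] → ·  [on edge]
    (1,4)@(3, 9): e=[0,-17,51] → ·  [on edge]
    (0,5)@(1, 11): e=[0,17,17] → █  [on edge]
    (1,5)@(3, 11): e=[4,5,25] → █
    (2,5)@(5, 11): e=[8,-7,33] → ·
    (0,6)@(1, 13): e=[4,39,-9] → ·
    (1,6)@(3, 13): e=[8,27,-1] → ·
    (2,6)@(5, 13): e=[12,15,7] → █
    (3,6)@(7, 13): e=[16,3,15] → █
  covered (5 px):
    · · · · · · ·
    · · · · · · ·
    · · · · · · ·
    · · · · · · ·
    · · · · · · ·
    █ █ · · · · ·
    · · █ █ · · ·
    · · · · · █ ·

Answer: [[0,5],[1,5],[2,6],[3,6],[5,7]]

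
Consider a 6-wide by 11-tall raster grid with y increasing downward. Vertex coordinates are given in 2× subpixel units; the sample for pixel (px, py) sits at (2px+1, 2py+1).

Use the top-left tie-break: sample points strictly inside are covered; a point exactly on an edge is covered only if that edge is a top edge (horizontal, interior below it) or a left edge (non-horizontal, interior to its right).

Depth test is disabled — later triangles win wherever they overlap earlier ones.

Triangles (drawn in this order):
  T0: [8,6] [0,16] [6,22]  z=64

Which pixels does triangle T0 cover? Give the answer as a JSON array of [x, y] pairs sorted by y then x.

T0:
  2·area = 108  (B↔C swapped to make it positive)
  edge (8, 6)→(6, 22): d=(-2,16) right/bottom  bias=-1
  edge (6, 22)→(0, 16): d=(-6,-6) top-left  bias=+0
  edge (0, 16)→(8, 6): d=(8,-10) top-left  bias=+0
    (3,4)@(7, 9): e=[10,84,14] → #
    (4,4)@(9, 9): e=[-22,96,34] → ·
    (2,5)@(5, 11): e=[38,60,10] → #
    (4,5)@(9, 11): e=[-26,84,50] → ·
    (1,6)@(3, 13): e=[66,36,6] → #
    (4,6)@(9, 13): e=[-30,72,66] → ·
    (0,7)@(1, 15): e=[94,12,2] → #
    (3,7)@(7, 15): e=[-2,48,62] → ·
    (0,8)@(1, 17): e=[90,0,18] → #  [on edge]
    (3,8)@(7, 17): e=[-6,36,78] → ·
    (0,9)@(1, 19): e=[86,-12,34] → ·
    (1,9)@(3, 19): e=[54,0,54] → #  [on edge]
    (2,10)@(5, 21): e=[18,0,90] → #  [on edge]
  covered (15 px):
    · · · · · ·
    · · · · · ·
    · · · · · ·
    · · · · · ·
    · · · # · ·
    · · # # · ·
    · # # # · ·
    # # # · · ·
    # # # · · ·
    · # # · · ·
    · · # · · ·

Answer: [[3,4],[2,5],[3,5],[1,6],[2,6],[3,6],[0,7],[1,7],[2,7],[0,8],[1,8],[2,8],[1,9],[2,9],[2,10]]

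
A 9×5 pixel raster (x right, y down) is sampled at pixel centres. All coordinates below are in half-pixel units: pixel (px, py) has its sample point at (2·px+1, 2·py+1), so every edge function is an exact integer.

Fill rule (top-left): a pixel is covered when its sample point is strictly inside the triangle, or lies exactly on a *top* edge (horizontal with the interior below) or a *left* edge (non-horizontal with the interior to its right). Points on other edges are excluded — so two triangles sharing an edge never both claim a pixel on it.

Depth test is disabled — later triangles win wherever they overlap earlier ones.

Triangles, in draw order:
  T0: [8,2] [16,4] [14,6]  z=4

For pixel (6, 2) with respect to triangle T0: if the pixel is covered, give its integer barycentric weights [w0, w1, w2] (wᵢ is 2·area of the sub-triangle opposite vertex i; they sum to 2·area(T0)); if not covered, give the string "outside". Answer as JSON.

T0:
  2·area = 20
  edge (8, 2)→(16, 4): d=(8,2) right/bottom  bias=-1
  edge (16, 4)→(14, 6): d=(-2,2) right/bottom  bias=-1
  edge (14, 6)→(8, 2): d=(-6,-4) top-left  bias=+0
    (5,1)@(11, 3): e=[2,12,6] → █
    (6,1)@(13, 3): e=[-2,8,14] → ·
    (8,1)@(17, 3): e=[-10,0,30] → ·  [on edge]
    (5,2)@(11, 5): e=[18,8,-6] → ·
    (6,2)@(13, 5): e=[14,4,2] → █
    (7,2)@(15, 5): e=[10,0,10] → ·  [on edge]
    (6,3)@(13, 7): e=[30,0,-10] → ·  [on edge]
    (5,4)@(11, 9): e=[50,0,-30] → ·  [on edge]
  covered (2 px):
    · · · · · · · · ·
    · · · · · █ · · ·
    · · · · · · █ · ·
    · · · · · · · · ·
    · · · · · · · · ·

Answer: [4,2,14]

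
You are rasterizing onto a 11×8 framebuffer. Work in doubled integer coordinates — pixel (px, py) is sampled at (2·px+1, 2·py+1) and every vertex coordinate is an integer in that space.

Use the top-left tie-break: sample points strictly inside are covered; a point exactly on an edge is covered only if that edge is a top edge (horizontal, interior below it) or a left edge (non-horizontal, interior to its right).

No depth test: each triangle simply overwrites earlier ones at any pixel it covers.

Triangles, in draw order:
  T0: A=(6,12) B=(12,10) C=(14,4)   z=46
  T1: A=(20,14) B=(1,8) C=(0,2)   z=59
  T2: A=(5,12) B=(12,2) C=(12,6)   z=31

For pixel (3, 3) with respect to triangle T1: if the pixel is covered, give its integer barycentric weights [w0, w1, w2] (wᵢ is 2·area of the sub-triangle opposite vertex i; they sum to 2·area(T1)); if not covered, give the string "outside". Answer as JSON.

T0:
  2·area = 32  (B↔C swapped to make it positive)
  edge (6, 12)→(14, 4): d=(8,-8) top-left  bias=+0
  edge (14, 4)→(12, 10): d=(-2,6) right/bottom  bias=-1
  edge (12, 10)→(6, 12): d=(-6,2) right/bottom  bias=-1
    (7,0)@(15, 1): e=[-16,0,48] → .  [on edge]
    (8,0)@(17, 1): e=[0,-12,44] → .  [on edge]
    (7,1)@(15, 3): e=[0,-4,36] → .  [on edge]
    (6,2)@(13, 5): e=[0,4,28] → X  [on edge]
    (7,2)@(15, 5): e=[16,-8,24] → .
    (5,3)@(11, 7): e=[0,12,20] → X  [on edge]
    (6,3)@(13, 7): e=[16,0,16] → .  [on edge]
    (10,3)@(21, 7): e=[80,-48,0] → .  [on edge]
    (4,4)@(9, 9): e=[0,20,12] → X  [on edge]
    (6,4)@(13, 9): e=[32,-4,4] → .
    (7,4)@(15, 9): e=[48,-16,0] → .  [on edge]
    (3,5)@(7, 11): e=[0,28,4] → X  [on edge]
    (4,5)@(9, 11): e=[16,16,0] → .  [on edge]
    (1,6)@(3, 13): e=[-16,48,0] → .  [on edge]
    (2,6)@(5, 13): e=[0,36,-4] → .  [on edge]
    (5,6)@(11, 13): e=[48,0,-16] → .  [on edge]
    (1,7)@(3, 15): e=[0,44,-12] → .  [on edge]
  covered (5 px):
    . . . . . . . . . . .
    . . . . . . . . . . .
    . . . . . . X . . . .
    . . . . . X . . . . .
    . . . . X X . . . . .
    . . . X . . . . . . .
    . . . . . . . . . . .
    . . . . . . . . . . .
T1:
  2·area = 108
  edge (20, 14)→(1, 8): d=(-19,-6) top-left  bias=+0
  edge (1, 8)→(0, 2): d=(-1,-6) top-left  bias=+0
  edge (0, 2)→(20, 14): d=(20,12) right/bottom  bias=-1
    (0,1)@(1, 3): e=[95,5,8] → X
    (1,1)@(3, 3): e=[107,17,-16] → .
    (0,2)@(1, 5): e=[57,3,48] → X
    (1,2)@(3, 5): e=[69,15,24] → X
    (2,2)@(5, 5): e=[81,27,0] → .  [on edge]
    (0,3)@(1, 7): e=[19,1,88] → X
    (2,3)@(5, 7): e=[43,25,40] → X
    (3,3)@(7, 7): e=[55,37,16] → X
    (4,3)@(9, 7): e=[67,49,-8] → .
    (0,4)@(1, 9): e=[-19,-1,128] → .
    (1,4)@(3, 9): e=[-7,11,104] → .
    (2,4)@(5, 9): e=[5,23,80] → X
    (7,5)@(15, 11): e=[27,81,0] → .  [on edge]
  covered (14 px):
    . . . . . . . . . . .
    X . . . . . . . . . .
    X X . . . . . . . . .
    X X X X . . . . . . .
    . . X X X X . . . . .
    . . . . . X X . . . .
    . . . . . . . . X . .
    . . . . . . . . . . .
T2:
  2·area = 28
  edge (5, 12)→(12, 2): d=(7,-10) top-left  bias=+0
  edge (12, 2)→(12, 6): d=(0,4) right/bottom  bias=-1
  edge (12, 6)→(5, 12): d=(-7,6) right/bottom  bias=-1
    (5,2)@(11, 5): e=[11,4,13] → X
    (6,2)@(13, 5): e=[31,-4,1] → .
    (4,3)@(9, 7): e=[5,12,11] → X
    (5,3)@(11, 7): e=[25,4,-1] → .
    (4,4)@(9, 9): e=[19,12,-3] → .
  covered (2 px):
    . . . . . . . . . . .
    . . . . . . . . . . .
    . . . . . X . . . . .
    . . . . X . . . . . .
    . . . . . . . . . . .
    . . . . . . . . . . .
    . . . . . . . . . . .
    . . . . . . . . . . .

Final: [37,16,55]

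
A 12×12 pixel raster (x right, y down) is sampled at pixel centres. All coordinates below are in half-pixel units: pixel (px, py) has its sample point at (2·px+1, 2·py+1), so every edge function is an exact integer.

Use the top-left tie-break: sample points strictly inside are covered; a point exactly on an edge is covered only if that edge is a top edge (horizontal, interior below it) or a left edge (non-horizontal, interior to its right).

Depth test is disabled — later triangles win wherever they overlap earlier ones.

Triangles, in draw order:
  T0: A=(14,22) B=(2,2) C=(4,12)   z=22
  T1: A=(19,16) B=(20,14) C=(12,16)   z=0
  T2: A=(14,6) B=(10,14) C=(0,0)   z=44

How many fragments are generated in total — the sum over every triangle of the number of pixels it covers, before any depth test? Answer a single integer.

T0:
  2·area = 80  (B↔C swapped to make it positive)
  edge (14, 22)→(4, 12): d=(-10,-10) top-left  bias=+0
  edge (4, 12)→(2, 2): d=(-2,-10) top-left  bias=+0
  edge (2, 2)→(14, 22): d=(12,20) right/bottom  bias=-1
    (1,2)@(3, 5): e=[60,4,16] → #
    (2,2)@(5, 5): e=[80,24,-24] → ·
    (1,3)@(3, 7): e=[40,0,40] → #  [on edge]
    (2,3)@(5, 7): e=[60,20,0] → ·  [on edge]
    (0,4)@(1, 9): e=[0,-24,104] → ·  [on edge]
    (1,4)@(3, 9): e=[20,-4,64] → ·
    (2,4)@(5, 9): e=[40,16,24] → #
    (3,4)@(7, 9): e=[60,36,-16] → ·
    (1,5)@(3, 11): e=[0,-8,88] → ·  [on edge]
    (2,5)@(5, 11): e=[20,12,48] → #
    (3,5)@(7, 11): e=[40,32,8] → #
    (4,5)@(9, 11): e=[60,52,-32] → ·
    (2,6)@(5, 13): e=[0,8,72] → #  [on edge]
    (3,7)@(7, 15): e=[0,24,56] → #  [on edge]
    (2,8)@(5, 17): e=[-40,0,120] → ·  [on edge]
    (4,8)@(9, 17): e=[0,40,40] → #  [on edge]
    (5,8)@(11, 17): e=[20,60,0] → ·  [on edge]
    (5,9)@(11, 19): e=[0,56,24] → #  [on edge]
    (6,10)@(13, 21): e=[0,72,8] → #  [on edge]
    (7,11)@(15, 23): e=[0,88,-8] → ·  [on edge]
  covered (12 px):
    · · · · · · · · · · · ·
    · · · · · · · · · · · ·
    · # · · · · · · · · · ·
    · # · · · · · · · · · ·
    · · # · · · · · · · · ·
    · · # # · · · · · · · ·
    · · # # · · · · · · · ·
    · · · # # · · · · · · ·
    · · · · # · · · · · · ·
    · · · · · # · · · · · ·
    · · · · · · # · · · · ·
    · · · · · · · · · · · ·
T1:
  2·area = 14  (B↔C swapped to make it positive)
  edge (19, 16)→(12, 16): d=(-7,0) right/bottom  bias=-1
  edge (12, 16)→(20, 14): d=(8,-2) top-left  bias=+0
  edge (20, 14)→(19, 16): d=(-1,2) right/bottom  bias=-1
    (8,7)@(17, 15): e=[7,2,5] → #
    (9,7)@(19, 15): e=[7,6,1] → #
    (10,7)@(21, 15): e=[7,10,-3] → ·
    (8,8)@(17, 17): e=[-7,18,3] → ·
    (9,8)@(19, 17): e=[-7,22,-1] → ·
  covered (2 px):
    · · · · · · · · · · · ·
    · · · · · · · · · · · ·
    · · · · · · · · · · · ·
    · · · · · · · · · · · ·
    · · · · · · · · · · · ·
    · · · · · · · · · · · ·
    · · · · · · · · · · · ·
    · · · · · · · · # # · ·
    · · · · · · · · · · · ·
    · · · · · · · · · · · ·
    · · · · · · · · · · · ·
    · · · · · · · · · · · ·
T2:
  2·area = 136
  edge (14, 6)→(10, 14): d=(-4,8) right/bottom  bias=-1
  edge (10, 14)→(0, 0): d=(-10,-14) top-left  bias=+0
  edge (0, 0)→(14, 6): d=(14,6) right/bottom  bias=-1
    (0,0)@(1, 1): e=[124,4,8] → #
    (1,0)@(3, 1): e=[108,32,-4] → ·
    (0,1)@(1, 3): e=[116,-16,36] → ·
    (1,1)@(3, 3): e=[100,12,24] → #
    (2,1)@(5, 3): e=[84,40,12] → #
    (3,1)@(7, 3): e=[68,68,0] → ·  [on edge]
    (1,2)@(3, 5): e=[92,-8,52] → ·
    (2,2)@(5, 5): e=[76,20,40] → #
    (3,2)@(7, 5): e=[60,48,28] → #
    (4,2)@(9, 5): e=[44,76,16] → #
    (5,2)@(11, 5): e=[28,104,4] → #
    (6,2)@(13, 5): e=[12,132,-8] → ·
    (2,3)@(5, 7): e=[68,0,68] → #  [on edge]
    (10,4)@(21, 9): e=[-68,204,0] → ·  [on edge]
    (7,10)@(15, 21): e=[-68,0,204] → ·  [on edge]
  covered (17 px):
    # · · · · · · · · · · ·
    · # # · · · · · · · · ·
    · · # # # # · · · · · ·
    · · # # # # # · · · · ·
    · · · # # # · · · · · ·
    · · · · # # · · · · · ·
    · · · · · · · · · · · ·
    · · · · · · · · · · · ·
    · · · · · · · · · · · ·
    · · · · · · · · · · · ·
    · · · · · · · · · · · ·
    · · · · · · · · · · · ·

Answer: 31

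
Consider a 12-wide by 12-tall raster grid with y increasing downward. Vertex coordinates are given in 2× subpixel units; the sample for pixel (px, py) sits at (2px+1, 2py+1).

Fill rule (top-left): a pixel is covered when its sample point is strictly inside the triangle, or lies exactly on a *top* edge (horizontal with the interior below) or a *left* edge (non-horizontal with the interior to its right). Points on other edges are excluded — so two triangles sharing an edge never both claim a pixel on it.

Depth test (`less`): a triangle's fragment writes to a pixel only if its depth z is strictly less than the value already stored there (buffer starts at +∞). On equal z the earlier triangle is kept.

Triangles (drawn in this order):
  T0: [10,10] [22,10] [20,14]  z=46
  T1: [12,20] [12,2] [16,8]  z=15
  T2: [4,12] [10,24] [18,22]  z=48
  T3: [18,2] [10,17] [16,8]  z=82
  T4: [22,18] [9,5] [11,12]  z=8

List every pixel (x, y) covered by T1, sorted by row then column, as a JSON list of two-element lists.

T0:
  2·area = 48
  edge (10, 10)→(22, 10): d=(12,0) top-left  bias=+0
  edge (22, 10)→(20, 14): d=(-2,4) right/bottom  bias=-1
  edge (20, 14)→(10, 10): d=(-10,-4) top-left  bias=+0
    (6,5)@(13, 11): e=[12,34,2] → #
    (7,5)@(15, 11): e=[12,26,10] → #
    (8,5)@(17, 11): e=[12,18,18] → #
    (9,5)@(19, 11): e=[12,10,26] → #
    (10,5)@(21, 11): e=[12,2,34] → #
    (11,5)@(23, 11): e=[12,-6,42] → ·
    (6,6)@(13, 13): e=[36,30,-18] → ·
    (7,6)@(15, 13): e=[36,22,-10] → ·
    (8,6)@(17, 13): e=[36,14,-2] → ·
    (9,6)@(19, 13): e=[36,6,6] → #
    (10,6)@(21, 13): e=[36,-2,14] → ·
    (9,7)@(19, 15): e=[60,2,-14] → ·
  covered (6 px):
    · · · · · · · · · · · ·
    · · · · · · · · · · · ·
    · · · · · · · · · · · ·
    · · · · · · · · · · · ·
    · · · · · · · · · · · ·
    · · · · · · # # # # # ·
    · · · · · · · · · # · ·
    · · · · · · · · · · · ·
    · · · · · · · · · · · ·
    · · · · · · · · · · · ·
    · · · · · · · · · · · ·
    · · · · · · · · · · · ·
T1:
  2·area = 72
  edge (12, 20)→(12, 2): d=(0,-18) top-left  bias=+0
  edge (12, 2)→(16, 8): d=(4,6) right/bottom  bias=-1
  edge (16, 8)→(12, 20): d=(-4,12) right/bottom  bias=-1
    (6,2)@(13, 5): e=[18,6,48] → #
    (7,2)@(15, 5): e=[54,-6,24] → ·
    (8,2)@(17, 5): e=[90,-18,0] → ·  [on edge]
    (6,3)@(13, 7): e=[18,14,40] → #
    (7,3)@(15, 7): e=[54,2,16] → #
    (8,3)@(17, 7): e=[90,-10,-8] → ·
    (6,4)@(13, 9): e=[18,22,32] → #
    (8,4)@(17, 9): e=[90,-2,-16] → ·
    (6,5)@(13, 11): e=[18,30,24] → #
    (7,5)@(15, 11): e=[54,18,0] → ·  [on edge]
    (6,6)@(13, 13): e=[18,38,16] → #
    (7,6)@(15, 13): e=[54,26,-8] → ·
    (6,8)@(13, 17): e=[18,54,0] → ·  [on edge]
    (5,11)@(11, 23): e=[-18,90,0] → ·  [on edge]
  covered (8 px):
    · · · · · · · · · · · ·
    · · · · · · · · · · · ·
    · · · · · · # · · · · ·
    · · · · · · # # · · · ·
    · · · · · · # # · · · ·
    · · · · · · # · · · · ·
    · · · · · · # · · · · ·
    · · · · · · # · · · · ·
    · · · · · · · · · · · ·
    · · · · · · · · · · · ·
    · · · · · · · · · · · ·
    · · · · · · · · · · · ·
T2:
  2·area = 108  (B↔C swapped to make it positive)
  edge (4, 12)→(18, 22): d=(14,10) right/bottom  bias=-1
  edge (18, 22)→(10, 24): d=(-8,2) right/bottom  bias=-1
  edge (10, 24)→(4, 12): d=(-6,-12) top-left  bias=+0
    (2,6)@(5, 13): e=[4,98,6] → #
    (3,6)@(7, 13): e=[-16,94,30] → ·
    (2,7)@(5, 15): e=[32,82,-6] → ·
    (3,7)@(7, 15): e=[12,78,18] → #
    (4,7)@(9, 15): e=[-8,74,42] → ·
    (3,8)@(7, 17): e=[40,62,6] → #
    (4,8)@(9, 17): e=[20,58,30] → #
    (5,8)@(11, 17): e=[0,54,54] → ·  [on edge]
    (3,9)@(7, 19): e=[68,46,-6] → ·
    (4,9)@(9, 19): e=[48,42,18] → #
    (5,9)@(11, 19): e=[28,38,42] → #
    (6,9)@(13, 19): e=[8,34,66] → #
  covered (13 px):
    · · · · · · · · · · · ·
    · · · · · · · · · · · ·
    · · · · · · · · · · · ·
    · · · · · · · · · · · ·
    · · · · · · · · · · · ·
    · · · · · · · · · · · ·
    · · # · · · · · · · · ·
    · · · # · · · · · · · ·
    · · · # # · · · · · · ·
    · · · · # # # · · · · ·
    · · · · # # # # · · · ·
    · · · · · # # · · · · ·
T3:
  2·area = 18  (B↔C swapped to make it positive)
  edge (18, 2)→(16, 8): d=(-2,6) right/bottom  bias=-1
  edge (16, 8)→(10, 17): d=(-6,9) right/bottom  bias=-1
  edge (10, 17)→(18, 2): d=(8,-15) top-left  bias=+0
    (8,2)@(17, 5): e=[0,9,9] → ·  [on edge]
    (7,4)@(15, 9): e=[4,3,11] → #
    (8,4)@(17, 9): e=[-8,-15,41] → ·
    (7,5)@(15, 11): e=[0,-9,27] → ·  [on edge]
    (6,8)@(13, 17): e=[0,-27,45] → ·  [on edge]
    (5,11)@(11, 23): e=[0,-45,63] → ·  [on edge]
  covered (1 px):
    · · · · · · · · · · · ·
    · · · · · · · · · · · ·
    · · · · · · · · · · · ·
    · · · · · · · · · · · ·
    · · · · · · · # · · · ·
    · · · · · · · · · · · ·
    · · · · · · · · · · · ·
    · · · · · · · · · · · ·
    · · · · · · · · · · · ·
    · · · · · · · · · · · ·
    · · · · · · · · · · · ·
    · · · · · · · · · · · ·
T4:
  2·area = 65  (B↔C swapped to make it positive)
  edge (22, 18)→(11, 12): d=(-11,-6) top-left  bias=+0
  edge (11, 12)→(9, 5): d=(-2,-7) top-left  bias=+0
  edge (9, 5)→(22, 18): d=(13,13) right/bottom  bias=-1
    (2,0)@(5, 1): e=[85,-20,0] → ·  [on edge]
    (3,1)@(7, 3): e=[75,-10,0] → ·  [on edge]
    (4,2)@(9, 5): e=[65,0,0] → ·  [on edge]
    (5,3)@(11, 7): e=[55,10,0] → ·  [on edge]
    (5,4)@(11, 9): e=[33,6,26] → #
    (6,4)@(13, 9): e=[45,20,0] → ·  [on edge]
    (5,5)@(11, 11): e=[11,2,52] → #
    (6,5)@(13, 11): e=[23,16,26] → #
    (7,5)@(15, 11): e=[35,30,0] → ·  [on edge]
    (5,6)@(11, 13): e=[-11,-2,78] → ·
    (6,6)@(13, 13): e=[1,12,52] → #
    (7,6)@(15, 13): e=[13,26,26] → #
    (8,6)@(17, 13): e=[25,40,0] → ·  [on edge]
    (9,7)@(19, 15): e=[15,50,0] → ·  [on edge]
    (10,8)@(21, 17): e=[5,60,0] → ·  [on edge]
    (6,9)@(13, 19): e=[-65,0,130] → ·  [on edge]
    (11,9)@(23, 19): e=[-5,70,0] → ·  [on edge]
  covered (6 px):
    · · · · · · · · · · · ·
    · · · · · · · · · · · ·
    · · · · · · · · · · · ·
    · · · · · · · · · · · ·
    · · · · · # · · · · · ·
    · · · · · # # · · · · ·
    · · · · · · # # · · · ·
    · · · · · · · · # · · ·
    · · · · · · · · · · · ·
    · · · · · · · · · · · ·
    · · · · · · · · · · · ·
    · · · · · · · · · · · ·

Answer: [[6,2],[6,3],[7,3],[6,4],[7,4],[6,5],[6,6],[6,7]]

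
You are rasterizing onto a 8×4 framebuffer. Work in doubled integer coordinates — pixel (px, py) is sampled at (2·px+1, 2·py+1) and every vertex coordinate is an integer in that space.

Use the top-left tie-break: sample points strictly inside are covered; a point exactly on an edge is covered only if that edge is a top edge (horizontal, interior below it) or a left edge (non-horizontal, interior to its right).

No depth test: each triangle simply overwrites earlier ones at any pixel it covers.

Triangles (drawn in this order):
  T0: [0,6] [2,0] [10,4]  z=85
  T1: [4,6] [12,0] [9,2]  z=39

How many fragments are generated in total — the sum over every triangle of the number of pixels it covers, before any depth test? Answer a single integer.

T0:
  2·area = 56
  edge (0, 6)→(2, 0): d=(2,-6) top-left  bias=+0
  edge (2, 0)→(10, 4): d=(8,4) right/bottom  bias=-1
  edge (10, 4)→(0, 6): d=(-10,2) right/bottom  bias=-1
    (1,0)@(3, 1): e=[8,4,44] → X
    (2,0)@(5, 1): e=[20,-4,40] → .
    (0,1)@(1, 3): e=[0,28,28] → X  [on edge]
    (2,1)@(5, 3): e=[24,12,20] → X
    (3,1)@(7, 3): e=[36,4,16] → X
    (4,1)@(9, 3): e=[48,-4,12] → .
    (7,1)@(15, 3): e=[84,-28,0] → .  [on edge]
    (0,2)@(1, 5): e=[4,44,8] → X
    (2,2)@(5, 5): e=[28,28,0] → .  [on edge]
    (3,2)@(7, 5): e=[40,20,-4] → .
    (0,3)@(1, 7): e=[8,60,-12] → .
    (1,3)@(3, 7): e=[20,52,-16] → .
  covered (7 px):
    . X . . . . . .
    X X X X . . . .
    X X . . . . . .
    . . . . . . . .
T1:
  2·area = 2  (B↔C swapped to make it positive)
  edge (4, 6)→(9, 2): d=(5,-4) top-left  bias=+0
  edge (9, 2)→(12, 0): d=(3,-2) top-left  bias=+0
  edge (12, 0)→(4, 6): d=(-8,6) right/bottom  bias=-1
  covered (0 px):
    . . . . . . . .
    . . . . . . . .
    . . . . . . . .
    . . . . . . . .

Final: 7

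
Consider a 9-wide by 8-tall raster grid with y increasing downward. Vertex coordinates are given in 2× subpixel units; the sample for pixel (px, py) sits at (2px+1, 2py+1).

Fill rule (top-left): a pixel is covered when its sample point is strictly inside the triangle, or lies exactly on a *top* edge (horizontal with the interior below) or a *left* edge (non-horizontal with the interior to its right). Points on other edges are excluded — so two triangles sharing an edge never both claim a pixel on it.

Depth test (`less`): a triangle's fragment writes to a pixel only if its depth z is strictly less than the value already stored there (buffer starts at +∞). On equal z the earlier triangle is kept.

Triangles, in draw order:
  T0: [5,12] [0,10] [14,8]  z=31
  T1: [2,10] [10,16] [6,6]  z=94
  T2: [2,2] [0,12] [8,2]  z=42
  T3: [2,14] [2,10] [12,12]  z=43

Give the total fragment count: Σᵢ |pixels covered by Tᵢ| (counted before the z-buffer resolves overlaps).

T0:
  2·area = 38
  edge (5, 12)→(0, 10): d=(-5,-2) top-left  bias=+0
  edge (0, 10)→(14, 8): d=(14,-2) top-left  bias=+0
  edge (14, 8)→(5, 12): d=(-9,4) right/bottom  bias=-1
    (3,4)@(7, 9): e=[19,0,19] → █  [on edge]
    (4,4)@(9, 9): e=[23,4,11] → █
    (5,4)@(11, 9): e=[27,8,3] → █
    (6,4)@(13, 9): e=[31,12,-5] → ·
    (1,5)@(3, 11): e=[1,20,17] → █
    (2,5)@(5, 11): e=[5,24,9] → █
    (4,5)@(9, 11): e=[13,32,-7] → ·
    (5,5)@(11, 11): e=[17,36,-15] → ·
    (1,6)@(3, 13): e=[-9,48,-1] → ·
    (2,6)@(5, 13): e=[-5,52,-9] → ·
    (3,6)@(7, 13): e=[-1,56,-17] → ·
  covered (6 px):
    · · · · · · · · ·
    · · · · · · · · ·
    · · · · · · · · ·
    · · · · · · · · ·
    · · · █ █ █ · · ·
    · █ █ █ · · · · ·
    · · · · · · · · ·
    · · · · · · · · ·
T1:
  2·area = 56  (B↔C swapped to make it positive)
  edge (2, 10)→(6, 6): d=(4,-4) top-left  bias=+0
  edge (6, 6)→(10, 16): d=(4,10) right/bottom  bias=-1
  edge (10, 16)→(2, 10): d=(-8,-6) top-left  bias=+0
    (5,0)@(11, 1): e=[0,-70,126] → ·  [on edge]
    (4,1)@(9, 3): e=[0,-42,98] → ·  [on edge]
    (3,2)@(7, 5): e=[0,-14,70] → ·  [on edge]
    (2,3)@(5, 7): e=[0,14,42] → █  [on edge]
    (3,3)@(7, 7): e=[8,-6,54] → ·
    (1,4)@(3, 9): e=[0,42,14] → █  [on edge]
    (3,4)@(7, 9): e=[16,2,38] → █
    (4,4)@(9, 9): e=[24,-18,50] → ·
    (0,5)@(1, 11): e=[0,70,-14] → ·  [on edge]
    (1,5)@(3, 11): e=[8,50,-2] → ·
    (2,5)@(5, 11): e=[16,30,10] → █
    (4,5)@(9, 11): e=[32,-10,34] → ·
  covered (8 px):
    · · · · · · · · ·
    · · · · · · · · ·
    · · · · · · · · ·
    · · █ · · · · · ·
    · █ █ █ · · · · ·
    · · █ █ · · · · ·
    · · · █ · · · · ·
    · · · · █ · · · ·
T2:
  2·area = 60  (B↔C swapped to make it positive)
  edge (2, 2)→(8, 2): d=(6,0) top-left  bias=+0
  edge (8, 2)→(0, 12): d=(-8,10) right/bottom  bias=-1
  edge (0, 12)→(2, 2): d=(2,-10) top-left  bias=+0
    (1,1)@(3, 3): e=[6,42,12] → █
    (2,1)@(5, 3): e=[6,22,32] → █
    (3,1)@(7, 3): e=[6,2,52] → █
    (4,1)@(9, 3): e=[6,-18,72] → ·
    (1,2)@(3, 5): e=[18,26,16] → █
    (3,2)@(7, 5): e=[18,-14,56] → ·
    (0,3)@(1, 7): e=[30,30,0] → █  [on edge]
    (2,3)@(5, 7): e=[30,-10,40] → ·
    (0,4)@(1, 9): e=[42,14,4] → █
    (1,4)@(3, 9): e=[42,-6,24] → ·
    (0,5)@(1, 11): e=[54,-2,8] → ·
  covered (8 px):
    · · · · · · · · ·
    · █ █ █ · · · · ·
    · █ █ · · · · · ·
    █ █ · · · · · · ·
    █ · · · · · · · ·
    · · · · · · · · ·
    · · · · · · · · ·
    · · · · · · · · ·
T3:
  2·area = 40
  edge (2, 14)→(2, 10): d=(0,-4) top-left  bias=+0
  edge (2, 10)→(12, 12): d=(10,2) right/bottom  bias=-1
  edge (12, 12)→(2, 14): d=(-10,2) right/bottom  bias=-1
    (1,5)@(3, 11): e=[4,8,28] → █
    (2,5)@(5, 11): e=[12,4,24] → █
    (3,5)@(7, 11): e=[20,0,20] → ·  [on edge]
    (8,5)@(17, 11): e=[60,-20,0] → ·  [on edge]
    (1,6)@(3, 13): e=[4,28,8] → █
    (3,6)@(7, 13): e=[20,20,0] → ·  [on edge]
    (8,6)@(17, 13): e=[60,0,-20] → ·  [on edge]
    (1,7)@(3, 15): e=[4,48,-12] → ·
    (2,7)@(5, 15): e=[12,44,-16] → ·
  covered (4 px):
    · · · · · · · · ·
    · · · · · · · · ·
    · · · · · · · · ·
    · · · · · · · · ·
    · · · · · · · · ·
    · █ █ · · · · · ·
    · █ █ · · · · · ·
    · · · · · · · · ·

Answer: 26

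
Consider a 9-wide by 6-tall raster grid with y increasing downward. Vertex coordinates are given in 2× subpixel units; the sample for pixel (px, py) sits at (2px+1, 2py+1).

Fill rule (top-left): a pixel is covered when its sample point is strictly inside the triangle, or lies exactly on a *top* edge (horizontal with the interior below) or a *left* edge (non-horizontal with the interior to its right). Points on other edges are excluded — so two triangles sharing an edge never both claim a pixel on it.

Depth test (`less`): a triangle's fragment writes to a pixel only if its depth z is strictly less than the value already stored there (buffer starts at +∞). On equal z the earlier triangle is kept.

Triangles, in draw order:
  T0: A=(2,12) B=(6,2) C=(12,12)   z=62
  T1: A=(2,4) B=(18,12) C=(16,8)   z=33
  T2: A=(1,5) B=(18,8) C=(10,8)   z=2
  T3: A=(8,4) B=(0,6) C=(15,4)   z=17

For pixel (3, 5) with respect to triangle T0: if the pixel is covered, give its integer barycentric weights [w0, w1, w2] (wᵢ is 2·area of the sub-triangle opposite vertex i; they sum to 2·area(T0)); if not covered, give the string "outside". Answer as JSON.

T0:
  2·area = 100
  edge (2, 12)→(6, 2): d=(4,-10) top-left  bias=+0
  edge (6, 2)→(12, 12): d=(6,10) right/bottom  bias=-1
  edge (12, 12)→(2, 12): d=(-10,0) right/bottom  bias=-1
    (2,2)@(5, 5): e=[2,28,70] → █
    (3,2)@(7, 5): e=[22,8,70] → █
    (4,2)@(9, 5): e=[42,-12,70] → ·
    (2,3)@(5, 7): e=[10,40,50] → █
    (4,3)@(9, 7): e=[50,0,50] → ·  [on edge]
    (2,4)@(5, 9): e=[18,52,30] → █
    (4,4)@(9, 9): e=[58,12,30] → █
    (5,4)@(11, 9): e=[78,-8,30] → ·
    (1,5)@(3, 11): e=[6,84,10] → █
    (5,5)@(11, 11): e=[86,4,10] → █
    (6,5)@(13, 11): e=[106,-16,10] → ·
  covered (12 px):
    · · · · · · · · ·
    · · · · · · · · ·
    · · █ █ · · · · ·
    · · █ █ · · · · ·
    · · █ █ █ · · · ·
    · █ █ █ █ █ · · ·
T1:
  2·area = 48  (B↔C swapped to make it positive)
  edge (2, 4)→(16, 8): d=(14,4) right/bottom  bias=-1
  edge (16, 8)→(18, 12): d=(2,4) right/bottom  bias=-1
  edge (18, 12)→(2, 4): d=(-16,-8) top-left  bias=+0
    (2,2)@(5, 5): e=[2,38,8] → █
    (3,2)@(7, 5): e=[-6,30,24] → ·
    (2,3)@(5, 7): e=[30,42,-24] → ·
    (4,3)@(9, 7): e=[14,26,8] → █
    (5,3)@(11, 7): e=[6,18,24] → █
    (6,3)@(13, 7): e=[-2,10,40] → ·
    (4,4)@(9, 9): e=[42,30,-24] → ·
    (5,4)@(11, 9): e=[34,22,-8] → ·
    (6,4)@(13, 9): e=[26,14,8] → █
    (7,4)@(15, 9): e=[18,6,24] → █
    (8,4)@(17, 9): e=[10,-2,40] → ·
    (6,5)@(13, 11): e=[54,18,-24] → ·
  covered (6 px):
    · · · · · · · · ·
    · · · · · · · · ·
    · · █ · · · · · ·
    · · · · █ █ · · ·
    · · · · · · █ █ ·
    · · · · · · · · █
T2:
  2·area = 24
  edge (1, 5)→(18, 8): d=(17,3) right/bottom  bias=-1
  edge (18, 8)→(10, 8): d=(-8,0) right/bottom  bias=-1
  edge (10, 8)→(1, 5): d=(-9,-3) top-left  bias=+0
    (0,2)@(1, 5): e=[0,24,0] → ·  [on edge]
    (3,3)@(7, 7): e=[16,8,0] → █  [on edge]
    (4,3)@(9, 7): e=[10,8,6] → █
    (5,3)@(11, 7): e=[4,8,12] → █
    (6,3)@(13, 7): e=[-2,8,18] → ·
    (3,4)@(7, 9): e=[50,-8,-18] → ·
    (4,4)@(9, 9): e=[44,-8,-12] → ·
    (5,4)@(11, 9): e=[38,-8,-6] → ·
    (6,4)@(13, 9): e=[32,-8,0] → ·  [on edge]
  covered (3 px):
    · · · · · · · · ·
    · · · · · · · · ·
    · · · · · · · · ·
    · · · █ █ █ · · ·
    · · · · · · · · ·
    · · · · · · · · ·
T3:
  2·area = 14  (B↔C swapped to make it positive)
  edge (8, 4)→(15, 4): d=(7,0) top-left  bias=+0
  edge (15, 4)→(0, 6): d=(-15,2) right/bottom  bias=-1
  edge (0, 6)→(8, 4): d=(8,-2) top-left  bias=+0
    (2,2)@(5, 5): e=[7,5,2] → █
    (3,2)@(7, 5): e=[7,1,6] → █
    (4,2)@(9, 5): e=[7,-3,10] → ·
    (2,3)@(5, 7): e=[21,-25,18] → ·
    (3,3)@(7, 7): e=[21,-29,22] → ·
  covered (2 px):
    · · · · · · · · ·
    · · · · · · · · ·
    · · █ █ · · · · ·
    · · · · · · · · ·
    · · · · · · · · ·
    · · · · · · · · ·

Final: [44,10,46]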